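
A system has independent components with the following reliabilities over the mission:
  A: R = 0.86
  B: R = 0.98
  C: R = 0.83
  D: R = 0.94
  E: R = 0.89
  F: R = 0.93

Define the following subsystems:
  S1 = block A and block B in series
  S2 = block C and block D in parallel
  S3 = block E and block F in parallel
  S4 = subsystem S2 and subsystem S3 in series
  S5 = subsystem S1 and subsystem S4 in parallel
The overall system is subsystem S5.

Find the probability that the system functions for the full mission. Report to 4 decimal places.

0.9972

Series (A and B): 0.860000 × 0.980000 = 0.842800
Parallel (C and D): 1 − (1 − 0.830000)(1 − 0.940000) = 0.989800
Parallel (E and F): 1 − (1 − 0.890000)(1 − 0.930000) = 0.992300
Series ([0.989800] and [0.992300]): 0.989800 × 0.992300 = 0.982179
Parallel ([0.842800] and [0.982179]): 1 − (1 − 0.842800)(1 − 0.982179) = 0.9972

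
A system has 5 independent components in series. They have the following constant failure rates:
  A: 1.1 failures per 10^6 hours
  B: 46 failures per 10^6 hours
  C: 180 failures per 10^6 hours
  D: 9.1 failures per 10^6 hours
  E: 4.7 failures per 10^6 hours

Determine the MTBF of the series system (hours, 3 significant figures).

4150

Series of exponential components: λ_sys = Σ λ_i
λ_sys = 0.0000011 + 0.000046 + 0.00018 + 0.0000091 + 0.0000047 = 2.4090e-04 /h
MTBF = 1 / λ_sys = 4150 h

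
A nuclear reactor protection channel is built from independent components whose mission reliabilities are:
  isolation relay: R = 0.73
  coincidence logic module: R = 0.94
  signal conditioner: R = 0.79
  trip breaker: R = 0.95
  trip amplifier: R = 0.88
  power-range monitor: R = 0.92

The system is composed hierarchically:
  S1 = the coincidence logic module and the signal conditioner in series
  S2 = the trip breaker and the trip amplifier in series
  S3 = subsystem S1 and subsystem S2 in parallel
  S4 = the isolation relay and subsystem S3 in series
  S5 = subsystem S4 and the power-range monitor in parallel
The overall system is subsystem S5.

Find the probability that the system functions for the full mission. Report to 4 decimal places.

0.9759

Series (coincidence logic module and signal conditioner): 0.940000 × 0.790000 = 0.742600
Series (trip breaker and trip amplifier): 0.950000 × 0.880000 = 0.836000
Parallel ([0.742600] and [0.836000]): 1 − (1 − 0.742600)(1 − 0.836000) = 0.957786
Series (isolation relay and [0.957786]): 0.730000 × 0.957786 = 0.699184
Parallel ([0.699184] and power-range monitor): 1 − (1 − 0.699184)(1 − 0.920000) = 0.9759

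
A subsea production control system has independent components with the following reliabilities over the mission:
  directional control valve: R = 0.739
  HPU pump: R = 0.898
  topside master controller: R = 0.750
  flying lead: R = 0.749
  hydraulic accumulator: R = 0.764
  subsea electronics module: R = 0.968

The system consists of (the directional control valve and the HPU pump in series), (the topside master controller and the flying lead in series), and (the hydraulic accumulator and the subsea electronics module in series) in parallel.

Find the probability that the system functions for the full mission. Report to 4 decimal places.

0.9616

Series (directional control valve and HPU pump): 0.739000 × 0.898000 = 0.663622
Series (topside master controller and flying lead): 0.750000 × 0.749000 = 0.561750
Series (hydraulic accumulator and subsea electronics module): 0.764000 × 0.968000 = 0.739552
Parallel ([0.663622], [0.561750], and [0.739552]): 1 − (1 − 0.663622)(1 − 0.561750)(1 − 0.739552) = 0.9616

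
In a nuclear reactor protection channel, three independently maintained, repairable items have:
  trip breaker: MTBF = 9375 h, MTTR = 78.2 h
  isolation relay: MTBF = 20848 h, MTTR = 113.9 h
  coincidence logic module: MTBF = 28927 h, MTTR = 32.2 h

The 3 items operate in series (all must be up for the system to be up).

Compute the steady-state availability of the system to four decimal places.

0.9852

A(trip breaker) = MTBF/(MTBF+MTTR) = 9375/(9375+78.2) = 0.991728
A(isolation relay) = MTBF/(MTBF+MTTR) = 20848/(20848+113.9) = 0.994566
A(coincidence logic module) = MTBF/(MTBF+MTTR) = 28927/(28927+32.2) = 0.998888
Series availability: 0.991728 × 0.994566 × 0.998888 = 0.9852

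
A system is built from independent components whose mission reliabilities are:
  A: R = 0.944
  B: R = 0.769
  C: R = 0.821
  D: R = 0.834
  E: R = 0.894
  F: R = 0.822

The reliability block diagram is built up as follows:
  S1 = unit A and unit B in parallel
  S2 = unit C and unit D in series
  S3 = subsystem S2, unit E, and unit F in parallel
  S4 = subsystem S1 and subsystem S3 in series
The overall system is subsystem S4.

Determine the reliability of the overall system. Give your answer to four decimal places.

Parallel (A and B): 1 − (1 − 0.944000)(1 − 0.769000) = 0.987064
Series (C and D): 0.821000 × 0.834000 = 0.684714
Parallel ([0.684714], E, and F): 1 − (1 − 0.684714)(1 − 0.894000)(1 − 0.822000) = 0.994051
Series ([0.987064] and [0.994051]): 0.987064 × 0.994051 = 0.9812

0.9812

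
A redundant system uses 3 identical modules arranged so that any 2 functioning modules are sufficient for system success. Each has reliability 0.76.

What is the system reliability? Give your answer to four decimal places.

0.8548

R = Σ_{i=2}^{3} C(3,i) p^i (1−p)^{3−i} with p = 0.76
C(3,2)·0.76^2·0.24^1 = 0.415872
C(3,3)·0.76^3·0.24^0 = 0.438976
Sum = 0.8548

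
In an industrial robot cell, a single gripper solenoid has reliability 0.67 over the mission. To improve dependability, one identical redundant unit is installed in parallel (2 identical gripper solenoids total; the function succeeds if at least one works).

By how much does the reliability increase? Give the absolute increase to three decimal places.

R_before = 0.67
R_after = 1 − (1 − 0.67)^2 = 0.891
ΔR = 0.891 − 0.67 = 0.221

0.221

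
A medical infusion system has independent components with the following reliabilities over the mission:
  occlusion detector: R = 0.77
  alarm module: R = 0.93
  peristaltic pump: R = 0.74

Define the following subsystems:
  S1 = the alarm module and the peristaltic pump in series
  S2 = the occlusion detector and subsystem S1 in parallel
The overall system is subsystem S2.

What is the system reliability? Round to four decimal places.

0.9283

Series (alarm module and peristaltic pump): 0.930000 × 0.740000 = 0.688200
Parallel (occlusion detector and [0.688200]): 1 − (1 − 0.770000)(1 − 0.688200) = 0.9283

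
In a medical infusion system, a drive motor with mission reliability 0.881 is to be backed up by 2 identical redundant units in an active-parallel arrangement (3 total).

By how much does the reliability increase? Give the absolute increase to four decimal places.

0.1173

R_before = 0.881
R_after = 1 − (1 − 0.881)^3 = 0.9983
ΔR = 0.9983 − 0.881 = 0.1173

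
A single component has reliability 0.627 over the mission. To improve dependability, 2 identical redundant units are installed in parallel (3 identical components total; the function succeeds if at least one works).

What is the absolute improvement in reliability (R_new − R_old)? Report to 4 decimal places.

R_before = 0.627
R_after = 1 − (1 − 0.627)^3 = 0.9481
ΔR = 0.9481 − 0.627 = 0.3211

0.3211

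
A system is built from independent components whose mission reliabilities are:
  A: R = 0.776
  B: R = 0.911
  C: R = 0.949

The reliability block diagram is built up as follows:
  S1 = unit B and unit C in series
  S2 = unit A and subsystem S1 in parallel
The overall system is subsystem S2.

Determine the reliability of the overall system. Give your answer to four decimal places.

0.9697

Series (B and C): 0.911000 × 0.949000 = 0.864539
Parallel (A and [0.864539]): 1 − (1 − 0.776000)(1 − 0.864539) = 0.9697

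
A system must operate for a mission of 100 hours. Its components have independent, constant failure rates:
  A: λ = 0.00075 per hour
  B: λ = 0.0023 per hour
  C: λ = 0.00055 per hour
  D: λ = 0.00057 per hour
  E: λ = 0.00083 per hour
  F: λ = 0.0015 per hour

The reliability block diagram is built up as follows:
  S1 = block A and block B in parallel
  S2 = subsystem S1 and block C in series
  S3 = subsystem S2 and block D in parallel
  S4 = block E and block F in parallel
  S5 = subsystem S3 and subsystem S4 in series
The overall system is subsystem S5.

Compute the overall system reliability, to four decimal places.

0.9852

R(A) = exp(−0.00075 × 100) = 0.927743
R(B) = exp(−0.0023 × 100) = 0.794534
R(C) = exp(−0.00055 × 100) = 0.946485
R(D) = exp(−0.00057 × 100) = 0.944594
R(E) = exp(−0.00083 × 100) = 0.920351
R(F) = exp(−0.0015 × 100) = 0.860708
Parallel (A and B): 1 − (1 − 0.927743)(1 − 0.794534) = 0.985154
Series ([0.985154] and C): 0.985154 × 0.946485 = 0.932433
Parallel ([0.932433] and D): 1 − (1 − 0.932433)(1 − 0.944594) = 0.996256
Parallel (E and F): 1 − (1 − 0.920351)(1 − 0.860708) = 0.988906
Series ([0.996256] and [0.988906]): 0.996256 × 0.988906 = 0.9852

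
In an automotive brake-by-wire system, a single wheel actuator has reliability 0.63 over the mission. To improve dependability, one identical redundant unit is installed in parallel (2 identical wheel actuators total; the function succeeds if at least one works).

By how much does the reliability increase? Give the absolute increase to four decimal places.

R_before = 0.63
R_after = 1 − (1 − 0.63)^2 = 0.8631
ΔR = 0.8631 − 0.63 = 0.2331

0.2331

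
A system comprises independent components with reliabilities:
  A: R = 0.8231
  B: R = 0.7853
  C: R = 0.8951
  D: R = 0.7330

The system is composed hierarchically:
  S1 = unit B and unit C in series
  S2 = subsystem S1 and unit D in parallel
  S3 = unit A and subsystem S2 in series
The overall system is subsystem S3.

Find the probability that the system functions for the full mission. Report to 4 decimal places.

Series (B and C): 0.785300 × 0.895100 = 0.702922
Parallel ([0.702922] and D): 1 − (1 − 0.702922)(1 − 0.733000) = 0.920680
Series (A and [0.920680]): 0.823100 × 0.920680 = 0.7578

0.7578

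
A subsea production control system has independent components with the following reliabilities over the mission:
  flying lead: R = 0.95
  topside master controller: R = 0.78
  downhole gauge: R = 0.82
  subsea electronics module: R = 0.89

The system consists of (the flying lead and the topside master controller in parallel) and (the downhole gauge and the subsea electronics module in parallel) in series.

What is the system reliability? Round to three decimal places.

Parallel (flying lead and topside master controller): 1 − (1 − 0.95000)(1 − 0.78000) = 0.98900
Parallel (downhole gauge and subsea electronics module): 1 − (1 − 0.82000)(1 − 0.89000) = 0.98020
Series ([0.98900] and [0.98020]): 0.98900 × 0.98020 = 0.969

0.969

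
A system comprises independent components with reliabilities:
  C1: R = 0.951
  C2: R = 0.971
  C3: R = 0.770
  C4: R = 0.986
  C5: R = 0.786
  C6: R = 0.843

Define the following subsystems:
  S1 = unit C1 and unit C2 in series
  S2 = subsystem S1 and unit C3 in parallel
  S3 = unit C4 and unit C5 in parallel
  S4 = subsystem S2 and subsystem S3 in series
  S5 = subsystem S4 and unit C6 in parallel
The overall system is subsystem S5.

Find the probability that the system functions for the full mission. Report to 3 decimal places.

0.997

Series (C1 and C2): 0.95100 × 0.97100 = 0.92342
Parallel ([0.92342] and C3): 1 − (1 − 0.92342)(1 − 0.77000) = 0.98239
Parallel (C4 and C5): 1 − (1 − 0.98600)(1 − 0.78600) = 0.99700
Series ([0.98239] and [0.99700]): 0.98239 × 0.99700 = 0.97944
Parallel ([0.97944] and C6): 1 − (1 − 0.97944)(1 − 0.84300) = 0.997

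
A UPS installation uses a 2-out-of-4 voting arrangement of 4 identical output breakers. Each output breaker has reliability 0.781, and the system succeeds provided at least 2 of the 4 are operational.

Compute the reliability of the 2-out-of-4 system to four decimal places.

R = Σ_{i=2}^{4} C(4,i) p^i (1−p)^{4−i} with p = 0.781
C(4,2)·0.781^2·0.219^2 = 0.175526
C(4,3)·0.781^3·0.219^1 = 0.417308
C(4,4)·0.781^4·0.219^0 = 0.372052
Sum = 0.9649

0.9649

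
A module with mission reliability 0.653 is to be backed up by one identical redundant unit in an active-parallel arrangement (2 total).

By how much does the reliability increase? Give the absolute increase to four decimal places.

R_before = 0.653
R_after = 1 − (1 − 0.653)^2 = 0.8796
ΔR = 0.8796 − 0.653 = 0.2266

0.2266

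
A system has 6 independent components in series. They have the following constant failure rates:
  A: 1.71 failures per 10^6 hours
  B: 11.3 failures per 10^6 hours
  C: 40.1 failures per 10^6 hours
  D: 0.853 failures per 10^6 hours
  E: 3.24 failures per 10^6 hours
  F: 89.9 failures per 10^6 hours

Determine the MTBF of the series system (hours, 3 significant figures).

Series of exponential components: λ_sys = Σ λ_i
λ_sys = 0.00000171 + 0.0000113 + 0.0000401 + 0.000000853 + 0.00000324 + 0.0000899 = 1.4710e-04 /h
MTBF = 1 / λ_sys = 6800 h

6800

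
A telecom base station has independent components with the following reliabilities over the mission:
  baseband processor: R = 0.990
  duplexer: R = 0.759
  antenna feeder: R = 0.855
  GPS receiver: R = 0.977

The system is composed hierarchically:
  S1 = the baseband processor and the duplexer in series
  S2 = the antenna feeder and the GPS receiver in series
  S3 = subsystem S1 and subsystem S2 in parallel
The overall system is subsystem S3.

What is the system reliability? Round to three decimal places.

Series (baseband processor and duplexer): 0.99000 × 0.75900 = 0.75141
Series (antenna feeder and GPS receiver): 0.85500 × 0.97700 = 0.83534
Parallel ([0.75141] and [0.83534]): 1 − (1 − 0.75141)(1 − 0.83534) = 0.959

0.959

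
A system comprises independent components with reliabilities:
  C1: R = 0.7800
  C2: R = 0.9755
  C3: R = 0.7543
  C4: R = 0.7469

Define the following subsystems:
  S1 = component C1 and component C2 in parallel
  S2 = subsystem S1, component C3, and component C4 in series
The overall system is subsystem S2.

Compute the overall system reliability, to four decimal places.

Parallel (C1 and C2): 1 − (1 − 0.780000)(1 − 0.975500) = 0.994610
Series ([0.994610], C3, and C4): 0.994610 × 0.754300 × 0.746900 = 0.5604

0.5604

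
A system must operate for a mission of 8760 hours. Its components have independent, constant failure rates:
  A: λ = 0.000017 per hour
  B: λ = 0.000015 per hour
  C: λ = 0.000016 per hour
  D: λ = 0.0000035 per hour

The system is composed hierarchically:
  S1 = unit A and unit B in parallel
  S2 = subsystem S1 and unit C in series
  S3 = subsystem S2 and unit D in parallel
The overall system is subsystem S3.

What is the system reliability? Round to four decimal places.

0.9956

R(A) = exp(−0.000017 × 8760) = 0.861638
R(B) = exp(−0.000015 × 8760) = 0.876867
R(C) = exp(−0.000016 × 8760) = 0.869219
R(D) = exp(−0.0000035 × 8760) = 0.969805
Parallel (A and B): 1 − (1 − 0.861638)(1 − 0.876867) = 0.982963
Series ([0.982963] and C): 0.982963 × 0.869219 = 0.854410
Parallel ([0.854410] and D): 1 − (1 − 0.854410)(1 − 0.969805) = 0.9956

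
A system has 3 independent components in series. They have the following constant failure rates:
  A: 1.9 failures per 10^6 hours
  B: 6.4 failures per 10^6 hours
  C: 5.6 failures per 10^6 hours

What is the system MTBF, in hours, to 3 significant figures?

71900

Series of exponential components: λ_sys = Σ λ_i
λ_sys = 0.0000019 + 0.0000064 + 0.0000056 = 1.3900e-05 /h
MTBF = 1 / λ_sys = 71900 h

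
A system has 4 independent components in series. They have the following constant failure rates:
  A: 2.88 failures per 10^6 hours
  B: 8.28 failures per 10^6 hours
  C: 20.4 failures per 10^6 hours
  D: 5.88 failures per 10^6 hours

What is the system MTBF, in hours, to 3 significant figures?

26700

Series of exponential components: λ_sys = Σ λ_i
λ_sys = 0.00000288 + 0.00000828 + 0.0000204 + 0.00000588 = 3.7440e-05 /h
MTBF = 1 / λ_sys = 26700 h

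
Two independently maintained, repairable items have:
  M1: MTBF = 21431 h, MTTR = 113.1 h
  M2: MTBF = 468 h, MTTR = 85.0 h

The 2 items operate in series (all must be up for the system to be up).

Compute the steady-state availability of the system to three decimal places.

0.842

A(M1) = MTBF/(MTBF+MTTR) = 21431/(21431+113.1) = 0.994750
A(M2) = MTBF/(MTBF+MTTR) = 468/(468+85.0) = 0.846293
Series availability: 0.994750 × 0.846293 = 0.842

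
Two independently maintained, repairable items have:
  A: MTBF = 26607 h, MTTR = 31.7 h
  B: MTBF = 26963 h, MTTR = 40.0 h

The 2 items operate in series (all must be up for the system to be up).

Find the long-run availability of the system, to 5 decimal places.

0.99733

A(A) = MTBF/(MTBF+MTTR) = 26607/(26607+31.7) = 0.998810
A(B) = MTBF/(MTBF+MTTR) = 26963/(26963+40.0) = 0.998519
Series availability: 0.998810 × 0.998519 = 0.99733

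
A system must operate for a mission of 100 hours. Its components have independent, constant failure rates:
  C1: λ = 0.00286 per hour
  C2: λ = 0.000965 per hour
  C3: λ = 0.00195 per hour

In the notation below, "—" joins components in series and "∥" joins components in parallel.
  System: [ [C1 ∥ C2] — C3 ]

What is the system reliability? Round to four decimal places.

R(C1) = exp(−0.00286 × 100) = 0.751263
R(C2) = exp(−0.000965 × 100) = 0.908010
R(C3) = exp(−0.00195 × 100) = 0.822835
Parallel (C1 and C2): 1 − (1 − 0.751263)(1 − 0.908010) = 0.977119
Series ([0.977119] and C3): 0.977119 × 0.822835 = 0.8040

0.8040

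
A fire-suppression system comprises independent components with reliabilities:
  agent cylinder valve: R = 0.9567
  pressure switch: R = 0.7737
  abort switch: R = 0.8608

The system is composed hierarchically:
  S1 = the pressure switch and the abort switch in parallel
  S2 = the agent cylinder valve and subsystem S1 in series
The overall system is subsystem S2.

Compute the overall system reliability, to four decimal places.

Parallel (pressure switch and abort switch): 1 − (1 − 0.773700)(1 − 0.860800) = 0.968499
Series (agent cylinder valve and [0.968499]): 0.956700 × 0.968499 = 0.9266

0.9266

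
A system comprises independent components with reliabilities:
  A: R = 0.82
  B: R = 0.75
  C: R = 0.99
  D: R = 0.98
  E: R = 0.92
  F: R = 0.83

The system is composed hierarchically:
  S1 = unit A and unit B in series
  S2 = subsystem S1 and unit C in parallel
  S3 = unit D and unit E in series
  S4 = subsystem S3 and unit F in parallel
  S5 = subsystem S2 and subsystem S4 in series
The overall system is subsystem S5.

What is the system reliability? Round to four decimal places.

Series (A and B): 0.820000 × 0.750000 = 0.615000
Parallel ([0.615000] and C): 1 − (1 − 0.615000)(1 − 0.990000) = 0.996150
Series (D and E): 0.980000 × 0.920000 = 0.901600
Parallel ([0.901600] and F): 1 − (1 − 0.901600)(1 − 0.830000) = 0.983272
Series ([0.996150] and [0.983272]): 0.996150 × 0.983272 = 0.9795

0.9795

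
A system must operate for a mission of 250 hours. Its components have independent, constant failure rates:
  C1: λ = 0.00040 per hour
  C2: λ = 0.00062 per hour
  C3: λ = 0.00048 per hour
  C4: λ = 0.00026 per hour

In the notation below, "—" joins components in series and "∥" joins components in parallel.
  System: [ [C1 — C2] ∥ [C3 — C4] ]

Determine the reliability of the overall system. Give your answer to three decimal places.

0.962

R(C1) = exp(−0.00040 × 250) = 0.90484
R(C2) = exp(−0.00062 × 250) = 0.85642
R(C3) = exp(−0.00048 × 250) = 0.88692
R(C4) = exp(−0.00026 × 250) = 0.93707
Series (C1 and C2): 0.90484 × 0.85642 = 0.77492
Series (C3 and C4): 0.88692 × 0.93707 = 0.83111
Parallel ([0.77492] and [0.83111]): 1 − (1 − 0.77492)(1 − 0.83111) = 0.962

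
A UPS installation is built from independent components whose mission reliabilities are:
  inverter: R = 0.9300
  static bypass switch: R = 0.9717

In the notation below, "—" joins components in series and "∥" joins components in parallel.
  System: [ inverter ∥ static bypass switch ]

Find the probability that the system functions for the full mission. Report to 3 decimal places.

0.998

Parallel (inverter and static bypass switch): 1 − (1 − 0.93000)(1 − 0.97170) = 0.998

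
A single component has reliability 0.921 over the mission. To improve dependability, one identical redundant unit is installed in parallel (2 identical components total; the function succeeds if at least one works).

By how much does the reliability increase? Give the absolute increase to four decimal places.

R_before = 0.921
R_after = 1 − (1 − 0.921)^2 = 0.9938
ΔR = 0.9938 − 0.921 = 0.0728

0.0728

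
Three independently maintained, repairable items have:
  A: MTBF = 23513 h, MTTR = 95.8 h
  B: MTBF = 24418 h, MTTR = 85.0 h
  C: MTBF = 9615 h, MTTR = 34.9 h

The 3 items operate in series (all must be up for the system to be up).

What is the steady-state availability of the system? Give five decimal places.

0.98890

A(A) = MTBF/(MTBF+MTTR) = 23513/(23513+95.8) = 0.995942
A(B) = MTBF/(MTBF+MTTR) = 24418/(24418+85.0) = 0.996531
A(C) = MTBF/(MTBF+MTTR) = 9615/(9615+34.9) = 0.996383
Series availability: 0.995942 × 0.996531 × 0.996383 = 0.98890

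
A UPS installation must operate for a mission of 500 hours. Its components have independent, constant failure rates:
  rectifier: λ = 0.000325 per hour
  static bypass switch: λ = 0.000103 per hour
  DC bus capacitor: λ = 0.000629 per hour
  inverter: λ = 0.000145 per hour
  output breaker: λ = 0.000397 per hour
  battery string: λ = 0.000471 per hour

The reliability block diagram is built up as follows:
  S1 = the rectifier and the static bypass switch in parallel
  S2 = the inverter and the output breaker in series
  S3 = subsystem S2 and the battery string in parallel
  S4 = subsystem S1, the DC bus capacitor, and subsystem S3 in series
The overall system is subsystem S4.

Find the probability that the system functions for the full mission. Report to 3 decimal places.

R(rectifier) = exp(−0.000325 × 500) = 0.85002
R(static bypass switch) = exp(−0.000103 × 500) = 0.94980
R(DC bus capacitor) = exp(−0.000629 × 500) = 0.73015
R(inverter) = exp(−0.000145 × 500) = 0.93007
R(output breaker) = exp(−0.000397 × 500) = 0.81996
R(battery string) = exp(−0.000471 × 500) = 0.79018
Parallel (rectifier and static bypass switch): 1 − (1 − 0.85002)(1 − 0.94980) = 0.99247
Series (inverter and output breaker): 0.93007 × 0.81996 = 0.76262
Parallel ([0.76262] and battery string): 1 − (1 − 0.76262)(1 − 0.79018) = 0.95019
Series ([0.99247], DC bus capacitor, and [0.95019]): 0.99247 × 0.73015 × 0.95019 = 0.689

0.689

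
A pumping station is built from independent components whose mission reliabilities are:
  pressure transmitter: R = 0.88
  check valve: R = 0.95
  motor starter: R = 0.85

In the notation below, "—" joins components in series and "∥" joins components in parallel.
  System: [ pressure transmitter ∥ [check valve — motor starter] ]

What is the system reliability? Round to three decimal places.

0.977

Series (check valve and motor starter): 0.95000 × 0.85000 = 0.80750
Parallel (pressure transmitter and [0.80750]): 1 − (1 − 0.88000)(1 − 0.80750) = 0.977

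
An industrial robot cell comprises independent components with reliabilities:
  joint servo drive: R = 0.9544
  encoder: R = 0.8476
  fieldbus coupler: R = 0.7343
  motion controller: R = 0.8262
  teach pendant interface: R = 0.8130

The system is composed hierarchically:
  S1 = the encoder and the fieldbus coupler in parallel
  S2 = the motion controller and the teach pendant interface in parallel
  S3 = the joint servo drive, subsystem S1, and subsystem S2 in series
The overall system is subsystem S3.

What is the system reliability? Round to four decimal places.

Parallel (encoder and fieldbus coupler): 1 − (1 − 0.847600)(1 − 0.734300) = 0.959507
Parallel (motion controller and teach pendant interface): 1 − (1 − 0.826200)(1 − 0.813000) = 0.967499
Series (joint servo drive, [0.959507], and [0.967499]): 0.954400 × 0.959507 × 0.967499 = 0.8860

0.8860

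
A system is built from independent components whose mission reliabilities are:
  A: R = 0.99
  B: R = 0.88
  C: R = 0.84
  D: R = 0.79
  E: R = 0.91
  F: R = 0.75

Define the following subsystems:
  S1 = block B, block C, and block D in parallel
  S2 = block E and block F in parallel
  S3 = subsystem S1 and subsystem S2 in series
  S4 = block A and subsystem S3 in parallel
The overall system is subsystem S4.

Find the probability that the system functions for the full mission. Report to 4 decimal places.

Parallel (B, C, and D): 1 − (1 − 0.880000)(1 − 0.840000)(1 − 0.790000) = 0.995968
Parallel (E and F): 1 − (1 − 0.910000)(1 − 0.750000) = 0.977500
Series ([0.995968] and [0.977500]): 0.995968 × 0.977500 = 0.973559
Parallel (A and [0.973559]): 1 − (1 − 0.990000)(1 − 0.973559) = 0.9997

0.9997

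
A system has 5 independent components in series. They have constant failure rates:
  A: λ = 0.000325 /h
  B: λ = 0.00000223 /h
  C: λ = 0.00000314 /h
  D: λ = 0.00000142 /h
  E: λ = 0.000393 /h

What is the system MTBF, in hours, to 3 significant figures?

1380

Series of exponential components: λ_sys = Σ λ_i
λ_sys = 0.000325 + 0.00000223 + 0.00000314 + 0.00000142 + 0.000393 = 7.2479e-04 /h
MTBF = 1 / λ_sys = 1380 h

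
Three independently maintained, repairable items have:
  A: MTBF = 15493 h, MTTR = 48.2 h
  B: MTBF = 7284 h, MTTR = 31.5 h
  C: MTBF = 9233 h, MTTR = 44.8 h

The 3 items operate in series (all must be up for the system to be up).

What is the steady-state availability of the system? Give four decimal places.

0.9878

A(A) = MTBF/(MTBF+MTTR) = 15493/(15493+48.2) = 0.996899
A(B) = MTBF/(MTBF+MTTR) = 7284/(7284+31.5) = 0.995694
A(C) = MTBF/(MTBF+MTTR) = 9233/(9233+44.8) = 0.995171
Series availability: 0.996899 × 0.995694 × 0.995171 = 0.9878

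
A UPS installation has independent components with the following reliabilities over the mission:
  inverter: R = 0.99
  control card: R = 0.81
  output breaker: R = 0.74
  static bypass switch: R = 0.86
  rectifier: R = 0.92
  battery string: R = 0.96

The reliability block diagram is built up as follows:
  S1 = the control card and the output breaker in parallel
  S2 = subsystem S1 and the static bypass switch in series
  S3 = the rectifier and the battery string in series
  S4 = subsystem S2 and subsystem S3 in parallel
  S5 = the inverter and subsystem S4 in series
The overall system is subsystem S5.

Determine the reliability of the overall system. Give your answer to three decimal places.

0.969

Parallel (control card and output breaker): 1 − (1 − 0.81000)(1 − 0.74000) = 0.95060
Series ([0.95060] and static bypass switch): 0.95060 × 0.86000 = 0.81752
Series (rectifier and battery string): 0.92000 × 0.96000 = 0.88320
Parallel ([0.81752] and [0.88320]): 1 − (1 − 0.81752)(1 − 0.88320) = 0.97869
Series (inverter and [0.97869]): 0.99000 × 0.97869 = 0.969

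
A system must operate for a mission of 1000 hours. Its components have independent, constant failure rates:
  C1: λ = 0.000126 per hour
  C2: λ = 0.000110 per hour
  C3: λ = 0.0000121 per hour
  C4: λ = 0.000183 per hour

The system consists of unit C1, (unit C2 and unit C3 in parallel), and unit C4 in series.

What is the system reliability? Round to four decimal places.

R(C1) = exp(−0.000126 × 1000) = 0.881615
R(C2) = exp(−0.000110 × 1000) = 0.895834
R(C3) = exp(−0.0000121 × 1000) = 0.987973
R(C4) = exp(−0.000183 × 1000) = 0.832768
Parallel (C2 and C3): 1 − (1 − 0.895834)(1 − 0.987973) = 0.998747
Series (C1, [0.998747], and C4): 0.881615 × 0.998747 × 0.832768 = 0.7333

0.7333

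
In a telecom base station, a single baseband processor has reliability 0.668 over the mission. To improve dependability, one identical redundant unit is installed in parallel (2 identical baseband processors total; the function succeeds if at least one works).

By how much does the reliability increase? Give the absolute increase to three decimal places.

R_before = 0.668
R_after = 1 − (1 − 0.668)^2 = 0.890
ΔR = 0.890 − 0.668 = 0.222

0.222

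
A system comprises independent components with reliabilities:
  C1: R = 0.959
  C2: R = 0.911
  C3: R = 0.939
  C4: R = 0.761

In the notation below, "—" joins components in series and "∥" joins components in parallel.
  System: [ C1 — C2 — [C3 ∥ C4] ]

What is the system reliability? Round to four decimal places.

0.8609

Parallel (C3 and C4): 1 − (1 − 0.939000)(1 − 0.761000) = 0.985421
Series (C1, C2, and [0.985421]): 0.959000 × 0.911000 × 0.985421 = 0.8609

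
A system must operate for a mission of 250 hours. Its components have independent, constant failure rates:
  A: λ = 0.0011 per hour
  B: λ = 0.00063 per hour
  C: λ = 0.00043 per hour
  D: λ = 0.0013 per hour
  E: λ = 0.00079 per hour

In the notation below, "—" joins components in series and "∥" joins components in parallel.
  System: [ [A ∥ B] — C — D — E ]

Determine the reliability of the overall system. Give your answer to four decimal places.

0.5139

R(A) = exp(−0.0011 × 250) = 0.759572
R(B) = exp(−0.00063 × 250) = 0.854277
R(C) = exp(−0.00043 × 250) = 0.898077
R(D) = exp(−0.0013 × 250) = 0.722527
R(E) = exp(−0.00079 × 250) = 0.820780
Parallel (A and B): 1 − (1 − 0.759572)(1 − 0.854277) = 0.964964
Series ([0.964964], C, D, and E): 0.964964 × 0.898077 × 0.722527 × 0.820780 = 0.5139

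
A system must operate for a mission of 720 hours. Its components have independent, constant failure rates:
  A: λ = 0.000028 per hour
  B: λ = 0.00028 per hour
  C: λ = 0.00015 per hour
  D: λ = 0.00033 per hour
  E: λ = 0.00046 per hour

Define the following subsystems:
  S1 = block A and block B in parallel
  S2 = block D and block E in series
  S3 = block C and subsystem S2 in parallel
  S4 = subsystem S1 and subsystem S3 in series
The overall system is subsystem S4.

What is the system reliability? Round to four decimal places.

0.9521

R(A) = exp(−0.000028 × 720) = 0.980042
R(B) = exp(−0.00028 × 720) = 0.817422
R(C) = exp(−0.00015 × 720) = 0.897628
R(D) = exp(−0.00033 × 720) = 0.788518
R(E) = exp(−0.00046 × 720) = 0.718062
Parallel (A and B): 1 − (1 − 0.980042)(1 − 0.817422) = 0.996356
Series (D and E): 0.788518 × 0.718062 = 0.566205
Parallel (C and [0.566205]): 1 − (1 − 0.897628)(1 − 0.566205) = 0.955592
Series ([0.996356] and [0.955592]): 0.996356 × 0.955592 = 0.9521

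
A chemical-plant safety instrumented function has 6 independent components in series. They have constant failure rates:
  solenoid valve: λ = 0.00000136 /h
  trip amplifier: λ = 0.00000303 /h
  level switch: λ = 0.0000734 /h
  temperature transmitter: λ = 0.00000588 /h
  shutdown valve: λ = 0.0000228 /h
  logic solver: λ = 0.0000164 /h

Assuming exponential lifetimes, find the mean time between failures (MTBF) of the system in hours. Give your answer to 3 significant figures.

Series of exponential components: λ_sys = Σ λ_i
λ_sys = 0.00000136 + 0.00000303 + 0.0000734 + 0.00000588 + 0.0000228 + 0.0000164 = 1.2287e-04 /h
MTBF = 1 / λ_sys = 8140 h

8140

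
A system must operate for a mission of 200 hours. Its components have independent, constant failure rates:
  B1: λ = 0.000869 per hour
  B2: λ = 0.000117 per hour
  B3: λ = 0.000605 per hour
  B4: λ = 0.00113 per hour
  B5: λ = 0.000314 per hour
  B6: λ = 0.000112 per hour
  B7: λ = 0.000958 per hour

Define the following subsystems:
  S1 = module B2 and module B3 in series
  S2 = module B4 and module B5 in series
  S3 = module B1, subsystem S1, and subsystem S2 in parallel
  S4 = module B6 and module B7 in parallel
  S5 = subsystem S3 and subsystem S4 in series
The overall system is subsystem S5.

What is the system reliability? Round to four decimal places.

R(B1) = exp(−0.000869 × 200) = 0.840465
R(B2) = exp(−0.000117 × 200) = 0.976872
R(B3) = exp(−0.000605 × 200) = 0.886034
R(B4) = exp(−0.00113 × 200) = 0.797718
R(B5) = exp(−0.000314 × 200) = 0.939131
R(B6) = exp(−0.000112 × 200) = 0.977849
R(B7) = exp(−0.000958 × 200) = 0.825637
Series (B2 and B3): 0.976872 × 0.886034 = 0.865542
Series (B4 and B5): 0.797718 × 0.939131 = 0.749162
Parallel (B1, [0.865542], and [0.749162]): 1 − (1 − 0.840465)(1 − 0.865542)(1 − 0.749162) = 0.994619
Parallel (B6 and B7): 1 − (1 − 0.977849)(1 − 0.825637) = 0.996138
Series ([0.994619] and [0.996138]): 0.994619 × 0.996138 = 0.9908

0.9908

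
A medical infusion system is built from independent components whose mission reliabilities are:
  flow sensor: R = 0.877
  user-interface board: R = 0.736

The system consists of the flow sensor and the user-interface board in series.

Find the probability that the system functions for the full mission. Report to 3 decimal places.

Series (flow sensor and user-interface board): 0.87700 × 0.73600 = 0.645

0.645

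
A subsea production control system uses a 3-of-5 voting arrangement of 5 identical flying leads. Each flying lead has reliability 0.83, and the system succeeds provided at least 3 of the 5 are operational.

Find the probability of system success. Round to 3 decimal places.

R = Σ_{i=3}^{5} C(5,i) p^i (1−p)^{5−i} with p = 0.83
C(5,3)·0.83^3·0.17^2 = 0.16525
C(5,4)·0.83^4·0.17^1 = 0.40340
C(5,5)·0.83^5·0.17^0 = 0.39390
Sum = 0.963

0.963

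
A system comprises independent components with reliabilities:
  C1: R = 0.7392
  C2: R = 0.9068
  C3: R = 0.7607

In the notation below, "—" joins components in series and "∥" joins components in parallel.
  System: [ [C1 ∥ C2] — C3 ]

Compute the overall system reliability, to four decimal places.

0.7422

Parallel (C1 and C2): 1 − (1 − 0.739200)(1 − 0.906800) = 0.975693
Series ([0.975693] and C3): 0.975693 × 0.760700 = 0.7422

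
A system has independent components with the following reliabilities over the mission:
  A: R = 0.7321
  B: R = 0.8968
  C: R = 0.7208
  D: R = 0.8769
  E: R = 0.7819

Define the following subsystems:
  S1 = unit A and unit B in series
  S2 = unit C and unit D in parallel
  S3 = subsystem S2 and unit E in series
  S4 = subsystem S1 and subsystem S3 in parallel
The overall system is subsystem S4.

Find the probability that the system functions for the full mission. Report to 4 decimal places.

0.9159

Series (A and B): 0.732100 × 0.896800 = 0.656547
Parallel (C and D): 1 − (1 − 0.720800)(1 − 0.876900) = 0.965630
Series ([0.965630] and E): 0.965630 × 0.781900 = 0.755026
Parallel ([0.656547] and [0.755026]): 1 − (1 − 0.656547)(1 − 0.755026) = 0.9159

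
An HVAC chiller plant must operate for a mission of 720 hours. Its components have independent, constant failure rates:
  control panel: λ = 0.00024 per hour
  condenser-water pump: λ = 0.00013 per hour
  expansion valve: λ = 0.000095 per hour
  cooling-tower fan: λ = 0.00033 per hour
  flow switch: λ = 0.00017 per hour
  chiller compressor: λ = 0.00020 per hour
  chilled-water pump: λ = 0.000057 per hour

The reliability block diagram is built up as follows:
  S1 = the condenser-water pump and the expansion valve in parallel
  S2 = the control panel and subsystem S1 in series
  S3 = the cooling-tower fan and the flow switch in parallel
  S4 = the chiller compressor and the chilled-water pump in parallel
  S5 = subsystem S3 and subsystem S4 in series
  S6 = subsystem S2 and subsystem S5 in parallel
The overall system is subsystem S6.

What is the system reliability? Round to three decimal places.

0.995

R(control panel) = exp(−0.00024 × 720) = 0.84131
R(condenser-water pump) = exp(−0.00013 × 720) = 0.91065
R(expansion valve) = exp(−0.000095 × 720) = 0.93389
R(cooling-tower fan) = exp(−0.00033 × 720) = 0.78852
R(flow switch) = exp(−0.00017 × 720) = 0.88479
R(chiller compressor) = exp(−0.00020 × 720) = 0.86589
R(chilled-water pump) = exp(−0.000057 × 720) = 0.95979
Parallel (condenser-water pump and expansion valve): 1 − (1 − 0.91065)(1 − 0.93389) = 0.99409
Series (control panel and [0.99409]): 0.84131 × 0.99409 = 0.83634
Parallel (cooling-tower fan and flow switch): 1 − (1 − 0.78852)(1 − 0.88479) = 0.97564
Parallel (chiller compressor and chilled-water pump): 1 − (1 − 0.86589)(1 − 0.95979) = 0.99461
Series ([0.97564] and [0.99461]): 0.97564 × 0.99461 = 0.97038
Parallel ([0.83634] and [0.97038]): 1 − (1 − 0.83634)(1 − 0.97038) = 0.995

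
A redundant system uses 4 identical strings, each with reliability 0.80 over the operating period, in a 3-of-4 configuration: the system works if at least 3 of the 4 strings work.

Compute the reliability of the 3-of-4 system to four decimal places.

R = Σ_{i=3}^{4} C(4,i) p^i (1−p)^{4−i} with p = 0.80
C(4,3)·0.80^3·0.20^1 = 0.409600
C(4,4)·0.80^4·0.20^0 = 0.409600
Sum = 0.8192

0.8192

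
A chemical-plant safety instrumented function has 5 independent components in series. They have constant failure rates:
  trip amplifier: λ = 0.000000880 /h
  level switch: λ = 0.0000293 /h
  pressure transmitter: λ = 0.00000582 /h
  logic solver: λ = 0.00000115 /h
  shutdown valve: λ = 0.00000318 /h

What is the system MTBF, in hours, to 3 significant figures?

24800

Series of exponential components: λ_sys = Σ λ_i
λ_sys = 0.000000880 + 0.0000293 + 0.00000582 + 0.00000115 + 0.00000318 = 4.0330e-05 /h
MTBF = 1 / λ_sys = 24800 h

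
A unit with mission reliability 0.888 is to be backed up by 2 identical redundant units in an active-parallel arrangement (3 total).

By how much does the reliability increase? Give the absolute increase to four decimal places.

0.1106

R_before = 0.888
R_after = 1 − (1 − 0.888)^3 = 0.9986
ΔR = 0.9986 − 0.888 = 0.1106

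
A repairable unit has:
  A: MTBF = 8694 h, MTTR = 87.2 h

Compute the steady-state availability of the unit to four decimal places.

0.9901

A(A) = MTBF/(MTBF+MTTR) = 8694/(8694+87.2) = 0.9901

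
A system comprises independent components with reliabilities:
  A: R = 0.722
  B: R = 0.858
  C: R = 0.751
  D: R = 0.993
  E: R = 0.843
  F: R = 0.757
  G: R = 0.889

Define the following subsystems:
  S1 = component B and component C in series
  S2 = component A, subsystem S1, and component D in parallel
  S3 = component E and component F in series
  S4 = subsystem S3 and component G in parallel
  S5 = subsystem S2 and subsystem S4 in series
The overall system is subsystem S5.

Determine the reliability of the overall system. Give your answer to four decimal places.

0.9592

Series (B and C): 0.858000 × 0.751000 = 0.644358
Parallel (A, [0.644358], and D): 1 − (1 − 0.722000)(1 − 0.644358)(1 − 0.993000) = 0.999308
Series (E and F): 0.843000 × 0.757000 = 0.638151
Parallel ([0.638151] and G): 1 − (1 − 0.638151)(1 − 0.889000) = 0.959835
Series ([0.999308] and [0.959835]): 0.999308 × 0.959835 = 0.9592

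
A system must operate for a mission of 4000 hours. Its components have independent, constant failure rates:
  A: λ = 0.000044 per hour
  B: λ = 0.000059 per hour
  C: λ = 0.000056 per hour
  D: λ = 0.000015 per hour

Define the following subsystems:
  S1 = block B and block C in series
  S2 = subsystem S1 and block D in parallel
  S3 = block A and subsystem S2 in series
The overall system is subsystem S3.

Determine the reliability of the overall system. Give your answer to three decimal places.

R(A) = exp(−0.000044 × 4000) = 0.83862
R(B) = exp(−0.000059 × 4000) = 0.78978
R(C) = exp(−0.000056 × 4000) = 0.79932
R(D) = exp(−0.000015 × 4000) = 0.94176
Series (B and C): 0.78978 × 0.79932 = 0.63129
Parallel ([0.63129] and D): 1 − (1 − 0.63129)(1 − 0.94176) = 0.97853
Series (A and [0.97853]): 0.83862 × 0.97853 = 0.821

0.821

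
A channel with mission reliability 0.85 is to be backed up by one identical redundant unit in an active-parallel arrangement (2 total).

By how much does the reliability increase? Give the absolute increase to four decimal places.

0.1275

R_before = 0.85
R_after = 1 − (1 − 0.85)^2 = 0.9775
ΔR = 0.9775 − 0.85 = 0.1275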